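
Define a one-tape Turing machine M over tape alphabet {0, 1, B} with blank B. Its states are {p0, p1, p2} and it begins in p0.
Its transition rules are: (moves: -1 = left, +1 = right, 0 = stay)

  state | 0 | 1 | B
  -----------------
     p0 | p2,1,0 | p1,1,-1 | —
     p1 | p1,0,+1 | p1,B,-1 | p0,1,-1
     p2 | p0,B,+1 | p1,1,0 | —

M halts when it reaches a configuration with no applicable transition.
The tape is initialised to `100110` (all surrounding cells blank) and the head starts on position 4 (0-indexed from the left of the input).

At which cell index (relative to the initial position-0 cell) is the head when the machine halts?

state=p0 head=4 tape=BB1001[1]0   (p0,1)→(p1,1,-1)
state=p1 head=3 tape=BB100[1]10   (p1,1)→(p1,B,-1)
state=p1 head=2 tape=BB10[0]B10   (p1,0)→(p1,0,+1)
state=p1 head=3 tape=BB100[B]10   (p1,B)→(p0,1,-1)
state=p0 head=2 tape=BB10[0]110   (p0,0)→(p2,1,0)
state=p2 head=2 tape=BB10[1]110   (p2,1)→(p1,1,0)
state=p1 head=2 tape=BB10[1]110   (p1,1)→(p1,B,-1)
state=p1 head=1 tape=BB1[0]B110   (p1,0)→(p1,0,+1)
state=p1 head=2 tape=BB10[B]110   (p1,B)→(p0,1,-1)
state=p0 head=1 tape=BB1[0]1110   (p0,0)→(p2,1,0)
state=p2 head=1 tape=BB1[1]1110   (p2,1)→(p1,1,0)
state=p1 head=1 tape=BB1[1]1110   (p1,1)→(p1,B,-1)
state=p1 head=0 tape=BB[1]B1110   (p1,1)→(p1,B,-1)
state=p1 head=-1 tape=B[B]BB1110   (p1,B)→(p0,1,-1)
state=p0 head=-2 tape=[B]1BB1110
At halt the head is at cell -2.

-2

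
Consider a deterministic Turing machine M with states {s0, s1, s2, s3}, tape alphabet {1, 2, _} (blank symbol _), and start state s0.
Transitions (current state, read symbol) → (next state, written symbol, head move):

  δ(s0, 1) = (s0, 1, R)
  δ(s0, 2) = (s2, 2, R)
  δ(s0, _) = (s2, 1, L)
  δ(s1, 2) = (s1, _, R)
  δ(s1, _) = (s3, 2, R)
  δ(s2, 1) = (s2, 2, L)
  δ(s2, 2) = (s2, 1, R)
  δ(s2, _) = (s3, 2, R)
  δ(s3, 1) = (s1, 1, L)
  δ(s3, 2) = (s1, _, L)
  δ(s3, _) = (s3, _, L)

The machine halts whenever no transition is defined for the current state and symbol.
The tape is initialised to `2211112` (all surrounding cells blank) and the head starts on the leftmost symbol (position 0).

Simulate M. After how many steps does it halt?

26

state=s0 head=0 tape=_[2]211112   (s0,2)→(s2,2,R)
state=s2 head=1 tape=_2[2]11112   (s2,2)→(s2,1,R)
state=s2 head=2 tape=_21[1]1112   (s2,1)→(s2,2,L)
state=s2 head=1 tape=_2[1]21112   (s2,1)→(s2,2,L)
state=s2 head=0 tape=_[2]221112   (s2,2)→(s2,1,R)
state=s2 head=1 tape=_1[2]21112   (s2,2)→(s2,1,R)
state=s2 head=2 tape=_11[2]1112   (s2,2)→(s2,1,R)
state=s2 head=3 tape=_111[1]112   (s2,1)→(s2,2,L)
state=s2 head=2 tape=_11[1]2112   (s2,1)→(s2,2,L)
state=s2 head=1 tape=_1[1]22112   (s2,1)→(s2,2,L)
state=s2 head=0 tape=_[1]222112   (s2,1)→(s2,2,L)
state=s2 head=-1 tape=[_]2222112   (s2,_)→(s3,2,R)
state=s3 head=0 tape=2[2]222112   (s3,2)→(s1,_,L)
state=s1 head=-1 tape=[2]_222112   (s1,2)→(s1,_,R)
state=s1 head=0 tape=_[_]222112   (s1,_)→(s3,2,R)
state=s3 head=1 tape=_2[2]22112   (s3,2)→(s1,_,L)
state=s1 head=0 tape=_[2]_22112   (s1,2)→(s1,_,R)
state=s1 head=1 tape=__[_]22112   (s1,_)→(s3,2,R)
state=s3 head=2 tape=__2[2]2112   (s3,2)→(s1,_,L)
state=s1 head=1 tape=__[2]_2112   (s1,2)→(s1,_,R)
state=s1 head=2 tape=___[_]2112   (s1,_)→(s3,2,R)
state=s3 head=3 tape=___2[2]112   (s3,2)→(s1,_,L)
state=s1 head=2 tape=___[2]_112   (s1,2)→(s1,_,R)
state=s1 head=3 tape=____[_]112   (s1,_)→(s3,2,R)
state=s3 head=4 tape=____2[1]12   (s3,1)→(s1,1,L)
state=s1 head=3 tape=____[2]112   (s1,2)→(s1,_,R)
state=s1 head=4 tape=_____[1]12
M halts after 26 transitions.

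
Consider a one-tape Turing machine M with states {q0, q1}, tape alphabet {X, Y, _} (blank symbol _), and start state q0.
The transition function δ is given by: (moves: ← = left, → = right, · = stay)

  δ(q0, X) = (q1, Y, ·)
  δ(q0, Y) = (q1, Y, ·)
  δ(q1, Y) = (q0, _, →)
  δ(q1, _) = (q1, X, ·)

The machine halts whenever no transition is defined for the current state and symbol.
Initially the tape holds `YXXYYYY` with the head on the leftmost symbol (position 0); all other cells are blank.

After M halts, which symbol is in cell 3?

state=q0 head=0 tape=[Y]XXYYYY_   (q0,Y)→(q1,Y,·)
state=q1 head=0 tape=[Y]XXYYYY_   (q1,Y)→(q0,_,→)
state=q0 head=1 tape=_[X]XYYYY_   (q0,X)→(q1,Y,·)
state=q1 head=1 tape=_[Y]XYYYY_   (q1,Y)→(q0,_,→)
state=q0 head=2 tape=__[X]YYYY_   (q0,X)→(q1,Y,·)
state=q1 head=2 tape=__[Y]YYYY_   (q1,Y)→(q0,_,→)
state=q0 head=3 tape=___[Y]YYY_   (q0,Y)→(q1,Y,·)
state=q1 head=3 tape=___[Y]YYY_   (q1,Y)→(q0,_,→)
state=q0 head=4 tape=____[Y]YY_   (q0,Y)→(q1,Y,·)
state=q1 head=4 tape=____[Y]YY_   (q1,Y)→(q0,_,→)
state=q0 head=5 tape=_____[Y]Y_   (q0,Y)→(q1,Y,·)
state=q1 head=5 tape=_____[Y]Y_   (q1,Y)→(q0,_,→)
state=q0 head=6 tape=______[Y]_   (q0,Y)→(q1,Y,·)
state=q1 head=6 tape=______[Y]_   (q1,Y)→(q0,_,→)
state=q0 head=7 tape=_______[_]
Cell 3 holds _ when M halts.

_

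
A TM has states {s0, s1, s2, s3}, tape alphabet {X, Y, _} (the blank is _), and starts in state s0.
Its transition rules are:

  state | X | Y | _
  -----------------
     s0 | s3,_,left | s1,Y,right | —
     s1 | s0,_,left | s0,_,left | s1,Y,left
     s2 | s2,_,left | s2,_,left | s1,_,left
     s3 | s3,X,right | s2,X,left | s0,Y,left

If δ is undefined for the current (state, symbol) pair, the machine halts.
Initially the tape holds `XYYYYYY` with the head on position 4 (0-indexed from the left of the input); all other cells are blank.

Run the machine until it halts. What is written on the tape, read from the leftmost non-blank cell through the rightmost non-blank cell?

Y__YYYYY

state=s0 head=4 tape=__XYYY[Y]YY   (s0,Y)→(s1,Y,right)
state=s1 head=5 tape=__XYYYY[Y]Y   (s1,Y)→(s0,_,left)
state=s0 head=4 tape=__XYYY[Y]_Y   (s0,Y)→(s1,Y,right)
state=s1 head=5 tape=__XYYYY[_]Y   (s1,_)→(s1,Y,left)
state=s1 head=4 tape=__XYYY[Y]YY   (s1,Y)→(s0,_,left)
state=s0 head=3 tape=__XYY[Y]_YY   (s0,Y)→(s1,Y,right)
state=s1 head=4 tape=__XYYY[_]YY   (s1,_)→(s1,Y,left)
state=s1 head=3 tape=__XYY[Y]YYY   (s1,Y)→(s0,_,left)
state=s0 head=2 tape=__XY[Y]_YYY   (s0,Y)→(s1,Y,right)
state=s1 head=3 tape=__XYY[_]YYY   (s1,_)→(s1,Y,left)
state=s1 head=2 tape=__XY[Y]YYYY   (s1,Y)→(s0,_,left)
state=s0 head=1 tape=__X[Y]_YYYY   (s0,Y)→(s1,Y,right)
state=s1 head=2 tape=__XY[_]YYYY   (s1,_)→(s1,Y,left)
state=s1 head=1 tape=__X[Y]YYYYY   (s1,Y)→(s0,_,left)
state=s0 head=0 tape=__[X]_YYYYY   (s0,X)→(s3,_,left)
state=s3 head=-1 tape=_[_]__YYYYY   (s3,_)→(s0,Y,left)
state=s0 head=-2 tape=[_]Y__YYYYY
The non-blank tape span at halt is Y__YYYYY.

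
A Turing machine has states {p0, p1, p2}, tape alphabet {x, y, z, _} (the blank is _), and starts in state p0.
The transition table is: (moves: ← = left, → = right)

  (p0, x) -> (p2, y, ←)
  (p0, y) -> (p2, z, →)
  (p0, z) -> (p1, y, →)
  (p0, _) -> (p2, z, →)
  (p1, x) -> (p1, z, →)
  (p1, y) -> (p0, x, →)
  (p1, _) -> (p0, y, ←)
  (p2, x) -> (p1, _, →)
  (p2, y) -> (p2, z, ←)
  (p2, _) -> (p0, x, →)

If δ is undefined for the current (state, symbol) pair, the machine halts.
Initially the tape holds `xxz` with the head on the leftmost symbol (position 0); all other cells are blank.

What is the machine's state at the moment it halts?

p0 | _[x]xz   read x → write y, move ←, go to p2
p2 | [_]yxz   read _ → write x, move →, go to p0
p0 | x[y]xz   read y → write z, move →, go to p2
p2 | xz[x]z   read x → write _, move →, go to p1
p1 | xz_[z]
No transition is defined for (p1, z); M halts in state p1.

p1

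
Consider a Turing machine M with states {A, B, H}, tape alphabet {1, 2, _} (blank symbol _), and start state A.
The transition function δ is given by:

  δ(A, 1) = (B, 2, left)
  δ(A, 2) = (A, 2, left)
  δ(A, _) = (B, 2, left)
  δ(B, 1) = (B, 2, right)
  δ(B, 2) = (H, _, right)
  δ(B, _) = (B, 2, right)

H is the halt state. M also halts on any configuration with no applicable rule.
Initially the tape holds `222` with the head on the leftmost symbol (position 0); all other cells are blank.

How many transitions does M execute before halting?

4

A | __[2]22   read 2 → write 2, move left, go to A
A | _[_]222   read _ → write 2, move left, go to B
B | [_]2222   read _ → write 2, move right, go to B
B | 2[2]222   read 2 → write _, move right, go to H
H | 2_[2]22
M halts after 4 transitions.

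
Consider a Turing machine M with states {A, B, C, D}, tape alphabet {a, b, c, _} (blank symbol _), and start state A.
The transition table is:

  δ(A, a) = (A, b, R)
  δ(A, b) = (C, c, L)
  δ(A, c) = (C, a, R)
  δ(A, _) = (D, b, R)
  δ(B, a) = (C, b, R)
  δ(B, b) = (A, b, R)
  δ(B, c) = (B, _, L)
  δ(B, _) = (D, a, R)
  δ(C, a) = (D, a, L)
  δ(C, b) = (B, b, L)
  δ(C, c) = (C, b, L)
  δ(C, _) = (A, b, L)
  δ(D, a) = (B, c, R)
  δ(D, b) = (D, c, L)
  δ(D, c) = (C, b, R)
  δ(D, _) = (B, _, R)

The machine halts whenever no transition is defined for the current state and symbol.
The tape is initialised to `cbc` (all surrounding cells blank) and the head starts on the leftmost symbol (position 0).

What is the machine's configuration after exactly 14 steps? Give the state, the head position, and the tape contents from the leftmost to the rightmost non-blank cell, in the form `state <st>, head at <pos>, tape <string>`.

state=A head=0 tape=__[c]bc   (A,c)→(C,a,R)
state=C head=1 tape=__a[b]c   (C,b)→(B,b,L)
state=B head=0 tape=__[a]bc   (B,a)→(C,b,R)
state=C head=1 tape=__b[b]c   (C,b)→(B,b,L)
state=B head=0 tape=__[b]bc   (B,b)→(A,b,R)
state=A head=1 tape=__b[b]c   (A,b)→(C,c,L)
state=C head=0 tape=__[b]cc   (C,b)→(B,b,L)
state=B head=-1 tape=_[_]bcc   (B,_)→(D,a,R)
state=D head=0 tape=_a[b]cc   (D,b)→(D,c,L)
state=D head=-1 tape=_[a]ccc   (D,a)→(B,c,R)
state=B head=0 tape=_c[c]cc   (B,c)→(B,_,L)
state=B head=-1 tape=_[c]_cc   (B,c)→(B,_,L)
state=B head=-2 tape=[_]__cc   (B,_)→(D,a,R)
state=D head=-1 tape=a[_]_cc   (D,_)→(B,_,R)
state=B head=0 tape=a_[_]cc
After 14 steps: state B, head at 0, tape a__cc.

state B, head at 0, tape a__cc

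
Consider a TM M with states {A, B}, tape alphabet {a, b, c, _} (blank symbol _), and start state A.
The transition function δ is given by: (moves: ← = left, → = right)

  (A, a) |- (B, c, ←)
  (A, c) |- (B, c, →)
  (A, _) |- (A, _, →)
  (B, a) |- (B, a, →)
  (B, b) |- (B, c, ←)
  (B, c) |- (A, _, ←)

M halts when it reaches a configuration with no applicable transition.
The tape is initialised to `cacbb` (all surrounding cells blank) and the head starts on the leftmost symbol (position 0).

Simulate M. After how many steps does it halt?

8

A | _[c]acbb   read c → write c, move →, go to B
B | _c[a]cbb   read a → write a, move →, go to B
B | _ca[c]bb   read c → write _, move ←, go to A
A | _c[a]_bb   read a → write c, move ←, go to B
B | _[c]c_bb   read c → write _, move ←, go to A
A | [_]_c_bb   read _ → write _, move →, go to A
A | _[_]c_bb   read _ → write _, move →, go to A
A | __[c]_bb   read c → write c, move →, go to B
B | __c[_]bb
M halts after 8 transitions.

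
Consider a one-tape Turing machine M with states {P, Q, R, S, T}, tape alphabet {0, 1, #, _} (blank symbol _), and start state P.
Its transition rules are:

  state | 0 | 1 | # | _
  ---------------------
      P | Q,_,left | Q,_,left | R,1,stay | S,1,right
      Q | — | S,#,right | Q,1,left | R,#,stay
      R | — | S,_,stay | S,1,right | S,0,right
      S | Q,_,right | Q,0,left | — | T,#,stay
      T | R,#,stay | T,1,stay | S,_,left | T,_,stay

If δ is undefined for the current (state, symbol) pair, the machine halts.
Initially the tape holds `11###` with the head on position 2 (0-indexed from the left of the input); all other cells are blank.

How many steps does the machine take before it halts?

P | 11[#]##   read # → write 1, move stay, go to R
R | 11[1]##   read 1 → write _, move stay, go to S
S | 11[_]##   read _ → write #, move stay, go to T
T | 11[#]##   read # → write _, move left, go to S
S | 1[1]_##   read 1 → write 0, move left, go to Q
Q | [1]0_##   read 1 → write #, move right, go to S
S | #[0]_##   read 0 → write _, move right, go to Q
Q | #_[_]##   read _ → write #, move stay, go to R
R | #_[#]##   read # → write 1, move right, go to S
S | #_1[#]#
M halts after 9 transitions.

9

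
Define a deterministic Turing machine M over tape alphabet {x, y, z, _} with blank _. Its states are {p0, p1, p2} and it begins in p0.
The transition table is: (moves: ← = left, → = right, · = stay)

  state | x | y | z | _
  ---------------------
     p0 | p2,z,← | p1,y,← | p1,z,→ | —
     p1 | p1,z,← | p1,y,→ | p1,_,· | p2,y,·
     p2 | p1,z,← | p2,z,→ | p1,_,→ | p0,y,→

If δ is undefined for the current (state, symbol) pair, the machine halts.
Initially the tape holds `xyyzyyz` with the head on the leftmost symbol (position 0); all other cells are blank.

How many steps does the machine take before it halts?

14

state=p0 head=0 tape=_[x]yyzyyz___   (p0,x)→(p2,z,←)
state=p2 head=-1 tape=[_]zyyzyyz___   (p2,_)→(p0,y,→)
state=p0 head=0 tape=y[z]yyzyyz___   (p0,z)→(p1,z,→)
state=p1 head=1 tape=yz[y]yzyyz___   (p1,y)→(p1,y,→)
state=p1 head=2 tape=yzy[y]zyyz___   (p1,y)→(p1,y,→)
state=p1 head=3 tape=yzyy[z]yyz___   (p1,z)→(p1,_,·)
state=p1 head=3 tape=yzyy[_]yyz___   (p1,_)→(p2,y,·)
state=p2 head=3 tape=yzyy[y]yyz___   (p2,y)→(p2,z,→)
state=p2 head=4 tape=yzyyz[y]yz___   (p2,y)→(p2,z,→)
state=p2 head=5 tape=yzyyzz[y]z___   (p2,y)→(p2,z,→)
state=p2 head=6 tape=yzyyzzz[z]___   (p2,z)→(p1,_,→)
state=p1 head=7 tape=yzyyzzz_[_]__   (p1,_)→(p2,y,·)
state=p2 head=7 tape=yzyyzzz_[y]__   (p2,y)→(p2,z,→)
state=p2 head=8 tape=yzyyzzz_z[_]_   (p2,_)→(p0,y,→)
state=p0 head=9 tape=yzyyzzz_zy[_]
M halts after 14 transitions.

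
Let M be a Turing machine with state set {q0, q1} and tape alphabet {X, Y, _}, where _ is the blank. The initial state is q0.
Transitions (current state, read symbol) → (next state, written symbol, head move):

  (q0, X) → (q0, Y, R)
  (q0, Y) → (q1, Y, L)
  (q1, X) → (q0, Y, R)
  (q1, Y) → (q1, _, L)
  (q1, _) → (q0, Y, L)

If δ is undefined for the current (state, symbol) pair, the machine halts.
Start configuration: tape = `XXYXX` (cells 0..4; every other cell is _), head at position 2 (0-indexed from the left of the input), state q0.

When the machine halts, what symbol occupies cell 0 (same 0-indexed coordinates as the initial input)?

q0 | XX[Y]XX   read Y → write Y, move L, go to q1
q1 | X[X]YXX   read X → write Y, move R, go to q0
q0 | XY[Y]XX   read Y → write Y, move L, go to q1
q1 | X[Y]YXX   read Y → write _, move L, go to q1
q1 | [X]_YXX   read X → write Y, move R, go to q0
q0 | Y[_]YXX
Cell 0 holds Y when M halts.

Y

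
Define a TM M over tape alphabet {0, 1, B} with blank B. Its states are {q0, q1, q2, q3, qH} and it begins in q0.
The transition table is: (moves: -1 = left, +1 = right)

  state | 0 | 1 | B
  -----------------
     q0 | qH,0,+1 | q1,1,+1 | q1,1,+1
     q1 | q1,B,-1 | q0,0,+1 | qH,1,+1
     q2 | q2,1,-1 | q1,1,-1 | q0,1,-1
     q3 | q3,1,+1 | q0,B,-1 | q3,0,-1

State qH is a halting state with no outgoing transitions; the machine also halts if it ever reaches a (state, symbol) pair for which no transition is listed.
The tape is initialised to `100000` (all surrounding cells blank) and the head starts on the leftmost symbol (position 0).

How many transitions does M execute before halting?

state=q0 head=0 tape=[1]00000BB   (q0,1)→(q1,1,+1)
state=q1 head=1 tape=1[0]0000BB   (q1,0)→(q1,B,-1)
state=q1 head=0 tape=[1]B0000BB   (q1,1)→(q0,0,+1)
state=q0 head=1 tape=0[B]0000BB   (q0,B)→(q1,1,+1)
state=q1 head=2 tape=01[0]000BB   (q1,0)→(q1,B,-1)
state=q1 head=1 tape=0[1]B000BB   (q1,1)→(q0,0,+1)
state=q0 head=2 tape=00[B]000BB   (q0,B)→(q1,1,+1)
state=q1 head=3 tape=001[0]00BB   (q1,0)→(q1,B,-1)
state=q1 head=2 tape=00[1]B00BB   (q1,1)→(q0,0,+1)
state=q0 head=3 tape=000[B]00BB   (q0,B)→(q1,1,+1)
state=q1 head=4 tape=0001[0]0BB   (q1,0)→(q1,B,-1)
state=q1 head=3 tape=000[1]B0BB   (q1,1)→(q0,0,+1)
state=q0 head=4 tape=0000[B]0BB   (q0,B)→(q1,1,+1)
state=q1 head=5 tape=00001[0]BB   (q1,0)→(q1,B,-1)
state=q1 head=4 tape=0000[1]BBB   (q1,1)→(q0,0,+1)
state=q0 head=5 tape=00000[B]BB   (q0,B)→(q1,1,+1)
state=q1 head=6 tape=000001[B]B   (q1,B)→(qH,1,+1)
state=qH head=7 tape=0000011[B]
M halts after 17 transitions.

17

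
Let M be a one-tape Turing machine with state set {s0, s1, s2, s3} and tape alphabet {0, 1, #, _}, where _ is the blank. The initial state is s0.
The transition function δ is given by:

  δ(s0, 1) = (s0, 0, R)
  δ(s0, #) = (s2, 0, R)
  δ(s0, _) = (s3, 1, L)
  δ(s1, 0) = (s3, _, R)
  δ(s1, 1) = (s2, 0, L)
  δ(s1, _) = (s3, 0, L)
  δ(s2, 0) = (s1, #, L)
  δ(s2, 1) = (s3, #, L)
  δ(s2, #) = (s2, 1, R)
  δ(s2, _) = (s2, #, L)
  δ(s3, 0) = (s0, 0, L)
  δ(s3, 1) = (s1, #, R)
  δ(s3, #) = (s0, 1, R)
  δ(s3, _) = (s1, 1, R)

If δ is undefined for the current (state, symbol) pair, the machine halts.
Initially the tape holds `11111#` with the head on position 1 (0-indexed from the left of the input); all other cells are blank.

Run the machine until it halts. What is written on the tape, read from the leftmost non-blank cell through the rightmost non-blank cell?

10_1_00##

state=s0 head=1 tape=1[1]111#___   (s0,1)→(s0,0,R)
state=s0 head=2 tape=10[1]11#___   (s0,1)→(s0,0,R)
state=s0 head=3 tape=100[1]1#___   (s0,1)→(s0,0,R)
state=s0 head=4 tape=1000[1]#___   (s0,1)→(s0,0,R)
state=s0 head=5 tape=10000[#]___   (s0,#)→(s2,0,R)
state=s2 head=6 tape=100000[_]__   (s2,_)→(s2,#,L)
state=s2 head=5 tape=10000[0]#__   (s2,0)→(s1,#,L)
state=s1 head=4 tape=1000[0]##__   (s1,0)→(s3,_,R)
state=s3 head=5 tape=1000_[#]#__   (s3,#)→(s0,1,R)
state=s0 head=6 tape=1000_1[#]__   (s0,#)→(s2,0,R)
state=s2 head=7 tape=1000_10[_]_   (s2,_)→(s2,#,L)
state=s2 head=6 tape=1000_1[0]#_   (s2,0)→(s1,#,L)
state=s1 head=5 tape=1000_[1]##_   (s1,1)→(s2,0,L)
state=s2 head=4 tape=1000[_]0##_   (s2,_)→(s2,#,L)
state=s2 head=3 tape=100[0]#0##_   (s2,0)→(s1,#,L)
state=s1 head=2 tape=10[0]##0##_   (s1,0)→(s3,_,R)
state=s3 head=3 tape=10_[#]#0##_   (s3,#)→(s0,1,R)
state=s0 head=4 tape=10_1[#]0##_   (s0,#)→(s2,0,R)
state=s2 head=5 tape=10_10[0]##_   (s2,0)→(s1,#,L)
state=s1 head=4 tape=10_1[0]###_   (s1,0)→(s3,_,R)
state=s3 head=5 tape=10_1_[#]##_   (s3,#)→(s0,1,R)
state=s0 head=6 tape=10_1_1[#]#_   (s0,#)→(s2,0,R)
state=s2 head=7 tape=10_1_10[#]_   (s2,#)→(s2,1,R)
state=s2 head=8 tape=10_1_101[_]   (s2,_)→(s2,#,L)
state=s2 head=7 tape=10_1_10[1]#   (s2,1)→(s3,#,L)
state=s3 head=6 tape=10_1_1[0]##   (s3,0)→(s0,0,L)
state=s0 head=5 tape=10_1_[1]0##   (s0,1)→(s0,0,R)
state=s0 head=6 tape=10_1_0[0]##
The non-blank tape span at halt is 10_1_00##.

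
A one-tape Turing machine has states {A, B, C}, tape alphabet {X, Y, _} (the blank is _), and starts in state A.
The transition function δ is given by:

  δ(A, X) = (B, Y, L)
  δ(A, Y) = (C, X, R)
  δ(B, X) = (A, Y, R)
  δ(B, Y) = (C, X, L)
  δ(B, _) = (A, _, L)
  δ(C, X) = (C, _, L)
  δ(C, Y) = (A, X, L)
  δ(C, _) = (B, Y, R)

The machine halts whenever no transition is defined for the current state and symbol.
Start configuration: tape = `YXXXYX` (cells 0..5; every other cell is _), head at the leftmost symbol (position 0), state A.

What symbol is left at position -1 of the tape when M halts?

A | __[Y]XXXYX   read Y → write X, move R, go to C
C | __X[X]XXYX   read X → write _, move L, go to C
C | __[X]_XXYX   read X → write _, move L, go to C
C | _[_]__XXYX   read _ → write Y, move R, go to B
B | _Y[_]_XXYX   read _ → write _, move L, go to A
A | _[Y]__XXYX   read Y → write X, move R, go to C
C | _X[_]_XXYX   read _ → write Y, move R, go to B
B | _XY[_]XXYX   read _ → write _, move L, go to A
A | _X[Y]_XXYX   read Y → write X, move R, go to C
C | _XX[_]XXYX   read _ → write Y, move R, go to B
B | _XXY[X]XYX   read X → write Y, move R, go to A
A | _XXYY[X]YX   read X → write Y, move L, go to B
B | _XXY[Y]YYX   read Y → write X, move L, go to C
C | _XX[Y]XYYX   read Y → write X, move L, go to A
A | _X[X]XXYYX   read X → write Y, move L, go to B
B | _[X]YXXYYX   read X → write Y, move R, go to A
A | _Y[Y]XXYYX   read Y → write X, move R, go to C
C | _YX[X]XYYX   read X → write _, move L, go to C
C | _Y[X]_XYYX   read X → write _, move L, go to C
C | _[Y]__XYYX   read Y → write X, move L, go to A
A | [_]X__XYYX
Cell -1 holds X when M halts.

X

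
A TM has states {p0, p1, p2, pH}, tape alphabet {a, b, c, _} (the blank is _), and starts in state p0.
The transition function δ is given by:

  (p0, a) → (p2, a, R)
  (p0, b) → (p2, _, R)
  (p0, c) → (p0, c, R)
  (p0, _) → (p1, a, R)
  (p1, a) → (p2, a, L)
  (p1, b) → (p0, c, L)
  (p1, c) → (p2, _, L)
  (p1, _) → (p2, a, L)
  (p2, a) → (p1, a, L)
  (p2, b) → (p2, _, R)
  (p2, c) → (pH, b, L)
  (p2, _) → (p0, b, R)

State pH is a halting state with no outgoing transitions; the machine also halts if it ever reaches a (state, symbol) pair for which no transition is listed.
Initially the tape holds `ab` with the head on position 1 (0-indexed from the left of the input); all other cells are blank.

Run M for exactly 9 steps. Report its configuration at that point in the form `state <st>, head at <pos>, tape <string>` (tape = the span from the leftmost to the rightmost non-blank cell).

state p1, head at 0, tape aa_aa

p0 | a[b]___   read b → write _, move R, go to p2
p2 | a_[_]__   read _ → write b, move R, go to p0
p0 | a_b[_]_   read _ → write a, move R, go to p1
p1 | a_ba[_]   read _ → write a, move L, go to p2
p2 | a_b[a]a   read a → write a, move L, go to p1
p1 | a_[b]aa   read b → write c, move L, go to p0
p0 | a[_]caa   read _ → write a, move R, go to p1
p1 | aa[c]aa   read c → write _, move L, go to p2
p2 | a[a]_aa   read a → write a, move L, go to p1
p1 | [a]a_aa
After 9 steps: state p1, head at 0, tape aa_aa.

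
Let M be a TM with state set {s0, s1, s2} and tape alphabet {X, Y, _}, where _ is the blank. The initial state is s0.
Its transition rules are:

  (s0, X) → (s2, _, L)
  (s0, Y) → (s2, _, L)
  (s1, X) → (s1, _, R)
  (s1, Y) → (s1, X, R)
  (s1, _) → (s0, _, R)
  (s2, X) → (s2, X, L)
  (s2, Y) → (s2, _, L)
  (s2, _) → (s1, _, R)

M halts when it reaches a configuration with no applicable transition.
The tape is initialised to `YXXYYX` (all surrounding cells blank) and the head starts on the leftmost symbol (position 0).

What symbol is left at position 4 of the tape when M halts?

state=s0 head=0 tape=_[Y]XXYYX_   (s0,Y)→(s2,_,L)
state=s2 head=-1 tape=[_]_XXYYX_   (s2,_)→(s1,_,R)
state=s1 head=0 tape=_[_]XXYYX_   (s1,_)→(s0,_,R)
state=s0 head=1 tape=__[X]XYYX_   (s0,X)→(s2,_,L)
state=s2 head=0 tape=_[_]_XYYX_   (s2,_)→(s1,_,R)
state=s1 head=1 tape=__[_]XYYX_   (s1,_)→(s0,_,R)
state=s0 head=2 tape=___[X]YYX_   (s0,X)→(s2,_,L)
state=s2 head=1 tape=__[_]_YYX_   (s2,_)→(s1,_,R)
state=s1 head=2 tape=___[_]YYX_   (s1,_)→(s0,_,R)
state=s0 head=3 tape=____[Y]YX_   (s0,Y)→(s2,_,L)
state=s2 head=2 tape=___[_]_YX_   (s2,_)→(s1,_,R)
state=s1 head=3 tape=____[_]YX_   (s1,_)→(s0,_,R)
state=s0 head=4 tape=_____[Y]X_   (s0,Y)→(s2,_,L)
state=s2 head=3 tape=____[_]_X_   (s2,_)→(s1,_,R)
state=s1 head=4 tape=_____[_]X_   (s1,_)→(s0,_,R)
state=s0 head=5 tape=______[X]_   (s0,X)→(s2,_,L)
state=s2 head=4 tape=_____[_]__   (s2,_)→(s1,_,R)
state=s1 head=5 tape=______[_]_   (s1,_)→(s0,_,R)
state=s0 head=6 tape=_______[_]
Cell 4 holds _ when M halts.

_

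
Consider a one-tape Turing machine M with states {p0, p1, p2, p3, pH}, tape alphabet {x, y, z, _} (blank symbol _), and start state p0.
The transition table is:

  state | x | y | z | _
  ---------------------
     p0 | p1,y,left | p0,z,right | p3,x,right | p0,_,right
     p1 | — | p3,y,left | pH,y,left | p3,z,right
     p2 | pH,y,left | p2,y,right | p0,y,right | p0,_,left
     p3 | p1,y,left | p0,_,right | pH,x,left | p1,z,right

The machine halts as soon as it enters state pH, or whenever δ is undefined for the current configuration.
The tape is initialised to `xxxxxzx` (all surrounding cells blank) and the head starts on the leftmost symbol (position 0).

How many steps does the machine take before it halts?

17

p0 | _[x]xxxxzx   read x → write y, move left, go to p1
p1 | [_]yxxxxzx   read _ → write z, move right, go to p3
p3 | z[y]xxxxzx   read y → write _, move right, go to p0
p0 | z_[x]xxxzx   read x → write y, move left, go to p1
p1 | z[_]yxxxzx   read _ → write z, move right, go to p3
p3 | zz[y]xxxzx   read y → write _, move right, go to p0
p0 | zz_[x]xxzx   read x → write y, move left, go to p1
p1 | zz[_]yxxzx   read _ → write z, move right, go to p3
p3 | zzz[y]xxzx   read y → write _, move right, go to p0
p0 | zzz_[x]xzx   read x → write y, move left, go to p1
p1 | zzz[_]yxzx   read _ → write z, move right, go to p3
p3 | zzzz[y]xzx   read y → write _, move right, go to p0
p0 | zzzz_[x]zx   read x → write y, move left, go to p1
p1 | zzzz[_]yzx   read _ → write z, move right, go to p3
p3 | zzzzz[y]zx   read y → write _, move right, go to p0
p0 | zzzzz_[z]x   read z → write x, move right, go to p3
p3 | zzzzz_x[x]   read x → write y, move left, go to p1
p1 | zzzzz_[x]y
M halts after 17 transitions.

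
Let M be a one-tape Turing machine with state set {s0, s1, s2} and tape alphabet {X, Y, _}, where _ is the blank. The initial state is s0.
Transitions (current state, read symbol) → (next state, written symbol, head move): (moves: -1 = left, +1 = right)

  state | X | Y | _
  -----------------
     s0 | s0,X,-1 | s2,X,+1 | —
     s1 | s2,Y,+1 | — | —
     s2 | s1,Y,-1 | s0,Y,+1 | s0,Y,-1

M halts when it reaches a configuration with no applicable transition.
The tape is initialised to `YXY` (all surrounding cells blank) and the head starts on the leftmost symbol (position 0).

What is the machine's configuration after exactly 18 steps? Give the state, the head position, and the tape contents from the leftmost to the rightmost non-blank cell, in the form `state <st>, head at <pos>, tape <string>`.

state=s0 head=0 tape=[Y]XY__   (s0,Y)→(s2,X,+1)
state=s2 head=1 tape=X[X]Y__   (s2,X)→(s1,Y,-1)
state=s1 head=0 tape=[X]YY__   (s1,X)→(s2,Y,+1)
state=s2 head=1 tape=Y[Y]Y__   (s2,Y)→(s0,Y,+1)
state=s0 head=2 tape=YY[Y]__   (s0,Y)→(s2,X,+1)
state=s2 head=3 tape=YYX[_]_   (s2,_)→(s0,Y,-1)
state=s0 head=2 tape=YY[X]Y_   (s0,X)→(s0,X,-1)
state=s0 head=1 tape=Y[Y]XY_   (s0,Y)→(s2,X,+1)
state=s2 head=2 tape=YX[X]Y_   (s2,X)→(s1,Y,-1)
state=s1 head=1 tape=Y[X]YY_   (s1,X)→(s2,Y,+1)
state=s2 head=2 tape=YY[Y]Y_   (s2,Y)→(s0,Y,+1)
state=s0 head=3 tape=YYY[Y]_   (s0,Y)→(s2,X,+1)
state=s2 head=4 tape=YYYX[_]   (s2,_)→(s0,Y,-1)
state=s0 head=3 tape=YYY[X]Y   (s0,X)→(s0,X,-1)
state=s0 head=2 tape=YY[Y]XY   (s0,Y)→(s2,X,+1)
state=s2 head=3 tape=YYX[X]Y   (s2,X)→(s1,Y,-1)
state=s1 head=2 tape=YY[X]YY   (s1,X)→(s2,Y,+1)
state=s2 head=3 tape=YYY[Y]Y   (s2,Y)→(s0,Y,+1)
state=s0 head=4 tape=YYYY[Y]
After 18 steps: state s0, head at 4, tape YYYYY.

state s0, head at 4, tape YYYYY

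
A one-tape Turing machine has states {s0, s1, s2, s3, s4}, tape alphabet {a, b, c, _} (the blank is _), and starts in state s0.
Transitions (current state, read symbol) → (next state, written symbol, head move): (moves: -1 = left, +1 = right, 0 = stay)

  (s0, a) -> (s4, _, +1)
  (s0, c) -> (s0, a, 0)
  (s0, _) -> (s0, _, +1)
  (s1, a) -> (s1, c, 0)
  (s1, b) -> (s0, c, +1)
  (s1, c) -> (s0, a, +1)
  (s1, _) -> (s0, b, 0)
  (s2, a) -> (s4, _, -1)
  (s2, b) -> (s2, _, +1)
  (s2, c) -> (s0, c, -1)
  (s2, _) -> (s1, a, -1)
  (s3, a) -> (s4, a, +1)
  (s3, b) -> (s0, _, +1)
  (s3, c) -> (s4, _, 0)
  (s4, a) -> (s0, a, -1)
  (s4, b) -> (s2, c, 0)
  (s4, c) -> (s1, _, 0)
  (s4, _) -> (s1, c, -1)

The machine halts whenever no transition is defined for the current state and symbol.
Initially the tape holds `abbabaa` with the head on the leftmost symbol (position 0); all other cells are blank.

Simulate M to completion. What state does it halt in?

s0 | [a]bbabaa_   read a → write _, move +1, go to s4
s4 | _[b]babaa_   read b → write c, move 0, go to s2
s2 | _[c]babaa_   read c → write c, move -1, go to s0
s0 | [_]cbabaa_   read _ → write _, move +1, go to s0
s0 | _[c]babaa_   read c → write a, move 0, go to s0
s0 | _[a]babaa_   read a → write _, move +1, go to s4
s4 | __[b]abaa_   read b → write c, move 0, go to s2
s2 | __[c]abaa_   read c → write c, move -1, go to s0
s0 | _[_]cabaa_   read _ → write _, move +1, go to s0
s0 | __[c]abaa_   read c → write a, move 0, go to s0
s0 | __[a]abaa_   read a → write _, move +1, go to s4
s4 | ___[a]baa_   read a → write a, move -1, go to s0
s0 | __[_]abaa_   read _ → write _, move +1, go to s0
s0 | ___[a]baa_   read a → write _, move +1, go to s4
s4 | ____[b]aa_   read b → write c, move 0, go to s2
s2 | ____[c]aa_   read c → write c, move -1, go to s0
s0 | ___[_]caa_   read _ → write _, move +1, go to s0
s0 | ____[c]aa_   read c → write a, move 0, go to s0
s0 | ____[a]aa_   read a → write _, move +1, go to s4
s4 | _____[a]a_   read a → write a, move -1, go to s0
s0 | ____[_]aa_   read _ → write _, move +1, go to s0
s0 | _____[a]a_   read a → write _, move +1, go to s4
s4 | ______[a]_   read a → write a, move -1, go to s0
s0 | _____[_]a_   read _ → write _, move +1, go to s0
s0 | ______[a]_   read a → write _, move +1, go to s4
s4 | _______[_]   read _ → write c, move -1, go to s1
s1 | ______[_]c   read _ → write b, move 0, go to s0
s0 | ______[b]c
No transition is defined for (s0, b); M halts in state s0.

s0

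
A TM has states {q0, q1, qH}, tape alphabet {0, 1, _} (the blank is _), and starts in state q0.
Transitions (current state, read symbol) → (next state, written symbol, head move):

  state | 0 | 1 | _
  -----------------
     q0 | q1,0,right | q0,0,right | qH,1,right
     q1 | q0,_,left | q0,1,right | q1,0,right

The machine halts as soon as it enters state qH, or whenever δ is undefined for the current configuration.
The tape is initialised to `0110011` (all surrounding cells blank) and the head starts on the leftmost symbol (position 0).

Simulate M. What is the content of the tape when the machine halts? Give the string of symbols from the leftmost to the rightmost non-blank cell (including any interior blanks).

01000101

q0 | [0]110011__   read 0 → write 0, move right, go to q1
q1 | 0[1]10011__   read 1 → write 1, move right, go to q0
q0 | 01[1]0011__   read 1 → write 0, move right, go to q0
q0 | 010[0]011__   read 0 → write 0, move right, go to q1
q1 | 0100[0]11__   read 0 → write _, move left, go to q0
q0 | 010[0]_11__   read 0 → write 0, move right, go to q1
q1 | 0100[_]11__   read _ → write 0, move right, go to q1
q1 | 01000[1]1__   read 1 → write 1, move right, go to q0
q0 | 010001[1]__   read 1 → write 0, move right, go to q0
q0 | 0100010[_]_   read _ → write 1, move right, go to qH
qH | 01000101[_]
The non-blank tape span at halt is 01000101.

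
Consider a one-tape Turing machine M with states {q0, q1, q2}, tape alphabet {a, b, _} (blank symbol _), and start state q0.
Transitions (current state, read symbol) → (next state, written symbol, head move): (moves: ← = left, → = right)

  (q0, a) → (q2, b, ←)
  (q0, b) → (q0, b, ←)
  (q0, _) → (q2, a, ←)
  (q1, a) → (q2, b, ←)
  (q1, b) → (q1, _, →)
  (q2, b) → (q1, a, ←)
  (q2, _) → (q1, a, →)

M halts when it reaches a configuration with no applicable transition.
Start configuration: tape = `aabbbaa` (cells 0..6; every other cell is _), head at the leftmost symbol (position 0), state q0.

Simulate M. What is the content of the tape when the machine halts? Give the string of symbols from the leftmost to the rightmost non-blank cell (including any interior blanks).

q0 | _[a]abbbaa_   read a → write b, move ←, go to q2
q2 | [_]babbbaa_   read _ → write a, move →, go to q1
q1 | a[b]abbbaa_   read b → write _, move →, go to q1
q1 | a_[a]bbbaa_   read a → write b, move ←, go to q2
q2 | a[_]bbbbaa_   read _ → write a, move →, go to q1
q1 | aa[b]bbbaa_   read b → write _, move →, go to q1
q1 | aa_[b]bbaa_   read b → write _, move →, go to q1
q1 | aa__[b]baa_   read b → write _, move →, go to q1
q1 | aa___[b]aa_   read b → write _, move →, go to q1
q1 | aa____[a]a_   read a → write b, move ←, go to q2
q2 | aa___[_]ba_   read _ → write a, move →, go to q1
q1 | aa___a[b]a_   read b → write _, move →, go to q1
q1 | aa___a_[a]_   read a → write b, move ←, go to q2
q2 | aa___a[_]b_   read _ → write a, move →, go to q1
q1 | aa___aa[b]_   read b → write _, move →, go to q1
q1 | aa___aa_[_]
The non-blank tape span at halt is aa___aa.

aa___aa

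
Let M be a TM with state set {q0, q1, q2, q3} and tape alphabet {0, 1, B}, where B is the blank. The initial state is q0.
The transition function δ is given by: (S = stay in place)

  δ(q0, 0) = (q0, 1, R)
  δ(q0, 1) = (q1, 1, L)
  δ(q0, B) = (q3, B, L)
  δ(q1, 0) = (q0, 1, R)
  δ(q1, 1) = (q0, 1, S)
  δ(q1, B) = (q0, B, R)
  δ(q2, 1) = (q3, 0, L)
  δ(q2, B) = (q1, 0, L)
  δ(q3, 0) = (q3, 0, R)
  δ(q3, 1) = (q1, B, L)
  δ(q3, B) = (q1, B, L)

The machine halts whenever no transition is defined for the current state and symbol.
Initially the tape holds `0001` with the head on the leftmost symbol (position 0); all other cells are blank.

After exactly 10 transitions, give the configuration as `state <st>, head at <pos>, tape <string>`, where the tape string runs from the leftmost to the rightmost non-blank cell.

q0 | B[0]001   read 0 → write 1, move R, go to q0
q0 | B1[0]01   read 0 → write 1, move R, go to q0
q0 | B11[0]1   read 0 → write 1, move R, go to q0
q0 | B111[1]   read 1 → write 1, move L, go to q1
q1 | B11[1]1   read 1 → write 1, move S, go to q0
q0 | B11[1]1   read 1 → write 1, move L, go to q1
q1 | B1[1]11   read 1 → write 1, move S, go to q0
q0 | B1[1]11   read 1 → write 1, move L, go to q1
q1 | B[1]111   read 1 → write 1, move S, go to q0
q0 | B[1]111   read 1 → write 1, move L, go to q1
q1 | [B]1111
After 10 steps: state q1, head at -1, tape 1111.

state q1, head at -1, tape 1111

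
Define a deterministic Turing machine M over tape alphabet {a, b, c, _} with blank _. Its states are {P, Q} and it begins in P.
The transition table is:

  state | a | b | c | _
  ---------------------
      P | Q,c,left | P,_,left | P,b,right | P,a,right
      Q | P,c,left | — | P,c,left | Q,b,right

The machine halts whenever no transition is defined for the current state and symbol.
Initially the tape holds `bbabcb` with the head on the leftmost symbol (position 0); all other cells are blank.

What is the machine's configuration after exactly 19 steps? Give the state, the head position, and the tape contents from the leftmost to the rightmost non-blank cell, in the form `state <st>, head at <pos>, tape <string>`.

state P, head at -3, tape a_c__ccbcb

state=P head=0 tape=____[b]babcb   (P,b)→(P,_,left)
state=P head=-1 tape=___[_]_babcb   (P,_)→(P,a,right)
state=P head=0 tape=___a[_]babcb   (P,_)→(P,a,right)
state=P head=1 tape=___aa[b]abcb   (P,b)→(P,_,left)
state=P head=0 tape=___a[a]_abcb   (P,a)→(Q,c,left)
state=Q head=-1 tape=___[a]c_abcb   (Q,a)→(P,c,left)
state=P head=-2 tape=__[_]cc_abcb   (P,_)→(P,a,right)
state=P head=-1 tape=__a[c]c_abcb   (P,c)→(P,b,right)
state=P head=0 tape=__ab[c]_abcb   (P,c)→(P,b,right)
state=P head=1 tape=__abb[_]abcb   (P,_)→(P,a,right)
state=P head=2 tape=__abba[a]bcb   (P,a)→(Q,c,left)
state=Q head=1 tape=__abb[a]cbcb   (Q,a)→(P,c,left)
state=P head=0 tape=__ab[b]ccbcb   (P,b)→(P,_,left)
state=P head=-1 tape=__a[b]_ccbcb   (P,b)→(P,_,left)
state=P head=-2 tape=__[a]__ccbcb   (P,a)→(Q,c,left)
state=Q head=-3 tape=_[_]c__ccbcb   (Q,_)→(Q,b,right)
state=Q head=-2 tape=_b[c]__ccbcb   (Q,c)→(P,c,left)
state=P head=-3 tape=_[b]c__ccbcb   (P,b)→(P,_,left)
state=P head=-4 tape=[_]_c__ccbcb   (P,_)→(P,a,right)
state=P head=-3 tape=a[_]c__ccbcb
After 19 steps: state P, head at -3, tape a_c__ccbcb.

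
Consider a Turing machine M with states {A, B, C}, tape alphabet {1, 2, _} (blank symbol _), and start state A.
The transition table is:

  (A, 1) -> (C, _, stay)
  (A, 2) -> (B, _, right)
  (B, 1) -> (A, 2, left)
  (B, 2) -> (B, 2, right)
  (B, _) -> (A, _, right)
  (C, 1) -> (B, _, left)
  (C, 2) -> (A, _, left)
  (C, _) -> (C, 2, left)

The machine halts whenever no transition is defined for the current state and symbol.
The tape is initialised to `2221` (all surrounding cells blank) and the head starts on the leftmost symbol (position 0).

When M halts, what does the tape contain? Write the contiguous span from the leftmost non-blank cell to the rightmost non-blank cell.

A | [2]221__   read 2 → write _, move right, go to B
B | _[2]21__   read 2 → write 2, move right, go to B
B | _2[2]1__   read 2 → write 2, move right, go to B
B | _22[1]__   read 1 → write 2, move left, go to A
A | _2[2]2__   read 2 → write _, move right, go to B
B | _2_[2]__   read 2 → write 2, move right, go to B
B | _2_2[_]_   read _ → write _, move right, go to A
A | _2_2_[_]
The non-blank tape span at halt is 2_2.

2_2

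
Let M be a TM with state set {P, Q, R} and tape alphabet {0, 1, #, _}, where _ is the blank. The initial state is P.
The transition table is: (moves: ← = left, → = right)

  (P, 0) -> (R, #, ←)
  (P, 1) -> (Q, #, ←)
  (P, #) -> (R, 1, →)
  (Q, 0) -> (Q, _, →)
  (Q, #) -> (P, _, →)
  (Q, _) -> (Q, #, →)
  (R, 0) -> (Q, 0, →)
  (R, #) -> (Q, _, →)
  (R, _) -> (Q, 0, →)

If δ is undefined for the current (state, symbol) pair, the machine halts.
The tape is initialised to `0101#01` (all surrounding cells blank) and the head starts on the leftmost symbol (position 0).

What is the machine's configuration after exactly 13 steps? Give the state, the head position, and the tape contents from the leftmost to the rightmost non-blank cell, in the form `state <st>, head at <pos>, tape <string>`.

state R, head at 5, tape 0#0#_101

P | _[0]101#01   read 0 → write #, move ←, go to R
R | [_]#101#01   read _ → write 0, move →, go to Q
Q | 0[#]101#01   read # → write _, move →, go to P
P | 0_[1]01#01   read 1 → write #, move ←, go to Q
Q | 0[_]#01#01   read _ → write #, move →, go to Q
Q | 0#[#]01#01   read # → write _, move →, go to P
P | 0#_[0]1#01   read 0 → write #, move ←, go to R
R | 0#[_]#1#01   read _ → write 0, move →, go to Q
Q | 0#0[#]1#01   read # → write _, move →, go to P
P | 0#0_[1]#01   read 1 → write #, move ←, go to Q
Q | 0#0[_]##01   read _ → write #, move →, go to Q
Q | 0#0#[#]#01   read # → write _, move →, go to P
P | 0#0#_[#]01   read # → write 1, move →, go to R
R | 0#0#_1[0]1
After 13 steps: state R, head at 5, tape 0#0#_101.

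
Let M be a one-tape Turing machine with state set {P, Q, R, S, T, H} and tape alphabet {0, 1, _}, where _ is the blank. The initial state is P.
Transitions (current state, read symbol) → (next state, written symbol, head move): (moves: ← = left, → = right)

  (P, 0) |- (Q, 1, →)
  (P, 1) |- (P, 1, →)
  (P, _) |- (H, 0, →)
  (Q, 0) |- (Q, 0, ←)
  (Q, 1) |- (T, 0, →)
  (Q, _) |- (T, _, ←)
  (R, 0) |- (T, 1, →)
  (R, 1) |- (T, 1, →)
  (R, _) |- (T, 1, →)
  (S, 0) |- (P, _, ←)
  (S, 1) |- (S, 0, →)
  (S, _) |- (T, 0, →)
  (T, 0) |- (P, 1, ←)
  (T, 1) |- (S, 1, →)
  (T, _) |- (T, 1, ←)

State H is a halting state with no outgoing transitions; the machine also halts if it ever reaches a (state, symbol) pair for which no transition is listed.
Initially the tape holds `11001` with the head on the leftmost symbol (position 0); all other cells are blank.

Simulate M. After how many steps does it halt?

16

state=P head=0 tape=[1]1001____   (P,1)→(P,1,→)
state=P head=1 tape=1[1]001____   (P,1)→(P,1,→)
state=P head=2 tape=11[0]01____   (P,0)→(Q,1,→)
state=Q head=3 tape=111[0]1____   (Q,0)→(Q,0,←)
state=Q head=2 tape=11[1]01____   (Q,1)→(T,0,→)
state=T head=3 tape=110[0]1____   (T,0)→(P,1,←)
state=P head=2 tape=11[0]11____   (P,0)→(Q,1,→)
state=Q head=3 tape=111[1]1____   (Q,1)→(T,0,→)
state=T head=4 tape=1110[1]____   (T,1)→(S,1,→)
state=S head=5 tape=11101[_]___   (S,_)→(T,0,→)
state=T head=6 tape=111010[_]__   (T,_)→(T,1,←)
state=T head=5 tape=11101[0]1__   (T,0)→(P,1,←)
state=P head=4 tape=1110[1]11__   (P,1)→(P,1,→)
state=P head=5 tape=11101[1]1__   (P,1)→(P,1,→)
state=P head=6 tape=111011[1]__   (P,1)→(P,1,→)
state=P head=7 tape=1110111[_]_   (P,_)→(H,0,→)
state=H head=8 tape=11101110[_]
M halts after 16 transitions.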